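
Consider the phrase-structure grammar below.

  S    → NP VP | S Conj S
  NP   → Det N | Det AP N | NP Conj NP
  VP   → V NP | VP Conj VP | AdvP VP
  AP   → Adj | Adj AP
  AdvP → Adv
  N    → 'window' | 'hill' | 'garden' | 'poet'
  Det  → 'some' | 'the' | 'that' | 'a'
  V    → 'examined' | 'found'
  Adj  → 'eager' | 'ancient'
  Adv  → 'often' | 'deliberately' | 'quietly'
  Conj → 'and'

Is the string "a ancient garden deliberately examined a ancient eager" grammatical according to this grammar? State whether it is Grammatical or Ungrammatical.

Ungrammatical

For S → NP VP, the only prefix that parses as NP is 'a ancient garden', but the remainder 'deliberately examined a ancient eager' is not a VP under these rules. The alternative S rule S → S Conj S likewise has no satisfying split.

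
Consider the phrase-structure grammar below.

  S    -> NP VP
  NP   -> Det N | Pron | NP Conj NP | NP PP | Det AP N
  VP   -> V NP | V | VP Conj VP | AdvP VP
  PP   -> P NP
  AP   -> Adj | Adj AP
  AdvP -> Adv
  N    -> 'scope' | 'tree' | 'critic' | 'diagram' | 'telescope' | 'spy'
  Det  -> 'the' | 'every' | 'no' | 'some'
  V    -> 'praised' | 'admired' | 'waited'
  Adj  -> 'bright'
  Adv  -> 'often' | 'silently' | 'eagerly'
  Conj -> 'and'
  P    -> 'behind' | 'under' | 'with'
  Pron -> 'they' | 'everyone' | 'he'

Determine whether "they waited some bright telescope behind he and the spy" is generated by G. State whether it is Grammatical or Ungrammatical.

Grammatical

[S [NP [Pron they]] [VP [V waited] [NP [NP [NP [Det some] [AP [Adj bright]] [N telescope]] [PP [P behind] [NP [Pron he]]]] [Conj and] [NP [Det the] [N spy]]]]]
Each bracket corresponds to one application of a listed rule, so the string is derivable from S.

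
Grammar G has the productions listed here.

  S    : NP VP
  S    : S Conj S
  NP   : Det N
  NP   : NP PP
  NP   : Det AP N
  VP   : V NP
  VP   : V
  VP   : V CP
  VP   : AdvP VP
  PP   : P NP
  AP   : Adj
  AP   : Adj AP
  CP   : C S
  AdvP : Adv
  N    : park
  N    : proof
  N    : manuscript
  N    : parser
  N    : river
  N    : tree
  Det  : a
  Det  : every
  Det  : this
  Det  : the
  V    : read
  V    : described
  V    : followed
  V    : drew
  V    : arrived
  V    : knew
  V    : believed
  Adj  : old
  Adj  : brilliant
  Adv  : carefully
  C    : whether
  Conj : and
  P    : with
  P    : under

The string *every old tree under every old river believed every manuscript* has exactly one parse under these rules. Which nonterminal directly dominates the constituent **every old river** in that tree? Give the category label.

[S [NP [NP [Det every] [AP [Adj old]] [N tree]] [PP [P under] [NP [Det every] [AP [Adj old]] [N river]]]] [VP [V believed] [NP [Det every] [N manuscript]]]]
The span 'every old river' is the NP node built by NP → Det AP N.
Its mother is the PP built by PP → P NP.

PP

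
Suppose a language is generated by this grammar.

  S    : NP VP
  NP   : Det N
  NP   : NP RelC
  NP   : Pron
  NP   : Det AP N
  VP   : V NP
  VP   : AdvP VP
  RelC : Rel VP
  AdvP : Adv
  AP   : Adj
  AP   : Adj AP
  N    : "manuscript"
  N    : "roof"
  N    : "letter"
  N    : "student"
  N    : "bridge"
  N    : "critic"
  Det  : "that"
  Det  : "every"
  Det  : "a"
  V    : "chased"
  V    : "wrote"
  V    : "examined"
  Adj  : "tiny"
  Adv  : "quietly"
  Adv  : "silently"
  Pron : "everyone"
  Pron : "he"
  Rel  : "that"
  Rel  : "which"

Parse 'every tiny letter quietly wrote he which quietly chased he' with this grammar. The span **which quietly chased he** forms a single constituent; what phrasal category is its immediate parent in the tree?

NP

S
  NP
    Det: every
    AP
      Adj: tiny
    N: letter
  VP
    AdvP
      Adv: quietly
    VP
      V: wrote
      NP
        NP
          Pron: he
        RelC
          Rel: which
          VP
            AdvP
              Adv: quietly
            VP
              V: chased
              NP
                Pron: he
The span 'which quietly chased he' is the RelC node built by RelC → Rel VP.
Its mother is the NP built by NP → NP RelC.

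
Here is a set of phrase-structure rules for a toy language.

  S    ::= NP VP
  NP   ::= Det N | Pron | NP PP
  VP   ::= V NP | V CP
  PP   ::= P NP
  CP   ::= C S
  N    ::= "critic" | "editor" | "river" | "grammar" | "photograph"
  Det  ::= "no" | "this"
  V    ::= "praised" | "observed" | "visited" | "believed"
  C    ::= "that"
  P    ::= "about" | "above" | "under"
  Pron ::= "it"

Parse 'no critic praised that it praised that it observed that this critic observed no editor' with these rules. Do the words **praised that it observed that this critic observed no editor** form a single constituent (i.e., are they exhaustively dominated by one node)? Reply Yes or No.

[S [NP [Det no] [N critic]] [VP [V praised] [CP [C that] [S [NP [Pron it]] [VP [V praised] [CP [C that] [S [NP [Pron it]] [VP [V observed] [CP [C that] [S [NP [Det this] [N critic]] [VP [V observed] [NP [Det no] [N editor]]]]]]]]]]]]]
The words 'praised that it observed that this critic observed no editor' are exhaustively dominated by a single VP node (built by VP → V CP), so they form a constituent.

Yes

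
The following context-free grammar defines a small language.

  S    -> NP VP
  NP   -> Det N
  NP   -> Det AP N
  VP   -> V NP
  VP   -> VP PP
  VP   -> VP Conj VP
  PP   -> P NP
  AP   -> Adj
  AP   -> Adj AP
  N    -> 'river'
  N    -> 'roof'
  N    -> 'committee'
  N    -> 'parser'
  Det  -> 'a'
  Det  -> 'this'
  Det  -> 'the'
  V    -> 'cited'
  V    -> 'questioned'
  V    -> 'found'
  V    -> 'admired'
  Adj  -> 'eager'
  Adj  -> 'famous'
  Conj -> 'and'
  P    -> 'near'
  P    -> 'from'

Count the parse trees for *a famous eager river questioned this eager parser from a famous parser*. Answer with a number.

[S [NP [Det a] [AP [Adj famous] [AP [Adj eager]]] [N river]] [VP [VP [V questioned] [NP [Det this] [AP [Adj eager]] [N parser]]] [PP [P from] [NP [Det a] [AP [Adj famous]] [N parser]]]]]
No rule offers an alternative attachment or grouping for any span, so this is the only derivation.

1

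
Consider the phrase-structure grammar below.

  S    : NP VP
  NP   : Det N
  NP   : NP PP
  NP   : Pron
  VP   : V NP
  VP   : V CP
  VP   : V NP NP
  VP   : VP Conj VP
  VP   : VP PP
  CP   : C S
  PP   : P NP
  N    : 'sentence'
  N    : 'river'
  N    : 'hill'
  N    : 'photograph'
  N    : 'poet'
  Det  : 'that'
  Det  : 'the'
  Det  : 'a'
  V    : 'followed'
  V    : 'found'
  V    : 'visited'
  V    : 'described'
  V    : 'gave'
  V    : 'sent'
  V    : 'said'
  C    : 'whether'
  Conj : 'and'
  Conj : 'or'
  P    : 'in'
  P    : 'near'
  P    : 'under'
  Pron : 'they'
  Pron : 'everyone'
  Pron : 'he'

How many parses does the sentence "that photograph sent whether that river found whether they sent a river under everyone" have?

Two of the 4 distinct bracketings:
[S [NP [Det that] [N photograph]] [VP [V sent] [CP [C whether] [S [NP [Det that] [N river]] [VP [V found] [CP [C whether] [S [NP [Pron they]] [VP [V sent] [NP [NP [Det a] [N river]] [PP [P under] [NP [Pron everyone]]]]]]]]]]]]
[S [NP [Det that] [N photograph]] [VP [V sent] [CP [C whether] [S [NP [Det that] [N river]] [VP [V found] [CP [C whether] [S [NP [Pron they]] [VP [VP [V sent] [NP [Det a] [N river]]] [PP [P under] [NP [Pron everyone]]]]]]]]]]]
The difference turns on whether NP → NP PP is used at the relevant span, versus an alternative expansion of NP.

4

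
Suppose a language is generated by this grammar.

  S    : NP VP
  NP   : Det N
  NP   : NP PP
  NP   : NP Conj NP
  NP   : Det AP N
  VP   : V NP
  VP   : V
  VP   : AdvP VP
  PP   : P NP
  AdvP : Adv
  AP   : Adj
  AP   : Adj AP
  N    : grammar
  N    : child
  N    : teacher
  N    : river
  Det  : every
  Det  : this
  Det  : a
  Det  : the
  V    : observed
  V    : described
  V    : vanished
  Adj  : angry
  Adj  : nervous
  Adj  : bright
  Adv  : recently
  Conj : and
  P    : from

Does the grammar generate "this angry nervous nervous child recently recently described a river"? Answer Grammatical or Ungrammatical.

[S [NP [Det this] [AP [Adj angry] [AP [Adj nervous] [AP [Adj nervous]]]] [N child]] [VP [AdvP [Adv recently]] [VP [AdvP [Adv recently]] [VP [V described] [NP [Det a] [N river]]]]]]
Every word is introduced by a lexical rule and the phrasal rules combine the resulting categories into a single S.

Grammatical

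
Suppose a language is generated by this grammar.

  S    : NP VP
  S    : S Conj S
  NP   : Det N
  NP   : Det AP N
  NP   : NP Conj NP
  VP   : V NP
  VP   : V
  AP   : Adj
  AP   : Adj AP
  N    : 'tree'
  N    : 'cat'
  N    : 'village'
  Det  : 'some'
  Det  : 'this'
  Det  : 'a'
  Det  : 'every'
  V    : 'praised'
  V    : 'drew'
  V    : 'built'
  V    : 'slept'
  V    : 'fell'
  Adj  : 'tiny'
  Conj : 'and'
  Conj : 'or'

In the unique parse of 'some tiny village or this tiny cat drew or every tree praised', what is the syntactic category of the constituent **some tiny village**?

[S [S [NP [NP [Det some] [AP [Adj tiny]] [N village]] [Conj or] [NP [Det this] [AP [Adj tiny]] [N cat]]] [VP [V drew]]] [Conj or] [S [NP [Det every] [N tree]] [VP [V praised]]]]
The span 'some tiny village' is the NP node built by NP → Det AP N.

NP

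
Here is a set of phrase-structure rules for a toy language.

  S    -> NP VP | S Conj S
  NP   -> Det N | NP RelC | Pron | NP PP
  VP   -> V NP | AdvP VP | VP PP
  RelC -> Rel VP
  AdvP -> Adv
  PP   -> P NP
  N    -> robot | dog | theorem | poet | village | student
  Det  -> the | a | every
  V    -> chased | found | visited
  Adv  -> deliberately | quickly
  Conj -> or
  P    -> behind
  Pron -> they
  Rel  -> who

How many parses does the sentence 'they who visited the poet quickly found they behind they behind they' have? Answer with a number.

9

Two of the 9 distinct bracketings:
[S [NP [NP [Pron they]] [RelC [Rel who] [VP [V visited] [NP [Det the] [N poet]]]]] [VP [AdvP [Adv quickly]] [VP [V found] [NP [NP [Pron they]] [PP [P behind] [NP [NP [Pron they]] [PP [P behind] [NP [Pron they]]]]]]]]]
[S [NP [NP [Pron they]] [RelC [Rel who] [VP [V visited] [NP [Det the] [N poet]]]]] [VP [AdvP [Adv quickly]] [VP [V found] [NP [NP [NP [Pron they]] [PP [P behind] [NP [Pron they]]]] [PP [P behind] [NP [Pron they]]]]]]]
The trees differ in how a recursive rule is bracketed over the same span.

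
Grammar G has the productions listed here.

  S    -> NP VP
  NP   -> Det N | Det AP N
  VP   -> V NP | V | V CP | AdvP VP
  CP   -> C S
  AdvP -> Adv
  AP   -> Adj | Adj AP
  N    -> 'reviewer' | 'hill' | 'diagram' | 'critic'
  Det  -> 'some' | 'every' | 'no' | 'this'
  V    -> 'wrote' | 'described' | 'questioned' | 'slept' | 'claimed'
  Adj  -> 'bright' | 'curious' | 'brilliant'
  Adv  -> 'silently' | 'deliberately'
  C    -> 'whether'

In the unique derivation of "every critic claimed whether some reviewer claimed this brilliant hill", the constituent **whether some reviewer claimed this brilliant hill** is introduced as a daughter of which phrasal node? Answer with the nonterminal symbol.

[S [NP [Det every] [N critic]] [VP [V claimed] [CP [C whether] [S [NP [Det some] [N reviewer]] [VP [V claimed] [NP [Det this] [AP [Adj brilliant]] [N hill]]]]]]]
The span 'whether some reviewer claimed this brilliant hill' is the CP node built by CP → C S.
Its mother is the VP built by VP → V CP.

VP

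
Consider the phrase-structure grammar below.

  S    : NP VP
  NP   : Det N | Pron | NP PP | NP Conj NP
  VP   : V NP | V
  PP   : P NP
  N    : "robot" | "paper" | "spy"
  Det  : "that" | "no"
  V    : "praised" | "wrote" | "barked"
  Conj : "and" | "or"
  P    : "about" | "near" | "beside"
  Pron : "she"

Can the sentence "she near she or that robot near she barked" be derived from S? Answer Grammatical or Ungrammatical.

Grammatical

[S [NP [NP [Pron she]] [PP [P near] [NP [NP [NP [Pron she]] [Conj or] [NP [Det that] [N robot]]] [PP [P near] [NP [Pron she]]]]]] [VP [V barked]]]
Each bracket corresponds to one application of a listed rule, so the string is derivable from S.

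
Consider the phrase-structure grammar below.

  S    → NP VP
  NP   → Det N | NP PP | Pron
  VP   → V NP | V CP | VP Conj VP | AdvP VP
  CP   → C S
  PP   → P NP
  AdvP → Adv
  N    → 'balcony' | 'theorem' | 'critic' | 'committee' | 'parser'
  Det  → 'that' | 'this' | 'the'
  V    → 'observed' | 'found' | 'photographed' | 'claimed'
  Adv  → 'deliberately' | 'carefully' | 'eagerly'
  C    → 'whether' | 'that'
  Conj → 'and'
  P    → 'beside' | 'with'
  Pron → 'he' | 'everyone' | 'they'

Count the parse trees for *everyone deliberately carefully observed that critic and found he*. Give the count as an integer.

3

Two of the 3 distinct bracketings:
[S [NP [Pron everyone]] [VP [VP [AdvP [Adv deliberately]] [VP [AdvP [Adv carefully]] [VP [V observed] [NP [Det that] [N critic]]]]] [Conj and] [VP [V found] [NP [Pron he]]]]]
[S [NP [Pron everyone]] [VP [AdvP [Adv deliberately]] [VP [VP [AdvP [Adv carefully]] [VP [V observed] [NP [Det that] [N critic]]]] [Conj and] [VP [V found] [NP [Pron he]]]]]]
The trees differ in how a recursive rule is bracketed over the same span.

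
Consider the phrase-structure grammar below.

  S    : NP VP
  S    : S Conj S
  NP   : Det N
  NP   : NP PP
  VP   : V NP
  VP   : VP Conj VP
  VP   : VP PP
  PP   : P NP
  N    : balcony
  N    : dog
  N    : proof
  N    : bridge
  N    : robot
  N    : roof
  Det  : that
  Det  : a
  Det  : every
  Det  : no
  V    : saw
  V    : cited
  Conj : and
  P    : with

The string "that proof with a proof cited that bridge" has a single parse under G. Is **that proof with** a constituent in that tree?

No

[S [NP [NP [Det that] [N proof]] [PP [P with] [NP [Det a] [N proof]]]] [VP [V cited] [NP [Det that] [N bridge]]]]
The smallest constituent containing 'that proof with' is the NP spanning 'that proof with a proof'; no single node in the tree dominates exactly the given words.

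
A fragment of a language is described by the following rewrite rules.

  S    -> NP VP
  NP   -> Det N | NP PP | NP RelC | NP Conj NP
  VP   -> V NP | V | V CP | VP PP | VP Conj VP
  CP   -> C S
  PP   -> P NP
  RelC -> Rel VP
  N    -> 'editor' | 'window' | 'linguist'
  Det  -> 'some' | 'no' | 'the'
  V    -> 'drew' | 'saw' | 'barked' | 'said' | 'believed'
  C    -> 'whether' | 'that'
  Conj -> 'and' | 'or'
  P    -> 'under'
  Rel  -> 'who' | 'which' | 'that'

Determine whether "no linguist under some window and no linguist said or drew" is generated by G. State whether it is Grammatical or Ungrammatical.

Grammatical

S
  NP
    NP
      Det: no
      N: linguist
    PP
      P: under
      NP
        NP
          Det: some
          N: window
        Conj: and
        NP
          Det: no
          N: linguist
  VP
    VP
      V: said
    Conj: or
    VP
      V: drew
Every word is introduced by a lexical rule and the phrasal rules combine the resulting categories into a single S.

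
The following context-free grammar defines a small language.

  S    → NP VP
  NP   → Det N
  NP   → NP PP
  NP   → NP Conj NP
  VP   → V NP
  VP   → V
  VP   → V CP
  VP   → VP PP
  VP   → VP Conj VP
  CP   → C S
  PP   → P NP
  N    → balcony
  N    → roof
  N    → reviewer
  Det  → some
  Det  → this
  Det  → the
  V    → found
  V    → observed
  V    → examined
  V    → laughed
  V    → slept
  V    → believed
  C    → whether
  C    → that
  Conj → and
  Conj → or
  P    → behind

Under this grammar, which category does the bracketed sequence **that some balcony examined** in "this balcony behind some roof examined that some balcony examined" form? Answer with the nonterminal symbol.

S
  NP
    NP
      Det: this
      N: balcony
    PP
      P: behind
      NP
        Det: some
        N: roof
  VP
    V: examined
    CP
      C: that
      S
        NP
          Det: some
          N: balcony
        VP
          V: examined
The span 'that some balcony examined' is the CP node built by CP → C S.

CP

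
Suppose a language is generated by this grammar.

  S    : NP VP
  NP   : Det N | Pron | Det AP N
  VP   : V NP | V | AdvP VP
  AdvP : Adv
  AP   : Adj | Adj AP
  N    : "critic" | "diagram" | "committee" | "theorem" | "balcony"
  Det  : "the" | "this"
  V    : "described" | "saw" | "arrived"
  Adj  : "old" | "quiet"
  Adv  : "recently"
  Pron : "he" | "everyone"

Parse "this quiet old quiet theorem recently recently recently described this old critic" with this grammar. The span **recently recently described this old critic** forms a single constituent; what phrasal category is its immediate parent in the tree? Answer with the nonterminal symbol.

S
  NP
    Det: this
    AP
      Adj: quiet
      AP
        Adj: old
        AP
          Adj: quiet
    N: theorem
  VP
    AdvP
      Adv: recently
    VP
      AdvP
        Adv: recently
      VP
        AdvP
          Adv: recently
        VP
          V: described
          NP
            Det: this
            AP
              Adj: old
            N: critic
The span 'recently recently described this old critic' is the VP node built by VP → AdvP VP.
Its mother is the VP built by VP → AdvP VP.

VP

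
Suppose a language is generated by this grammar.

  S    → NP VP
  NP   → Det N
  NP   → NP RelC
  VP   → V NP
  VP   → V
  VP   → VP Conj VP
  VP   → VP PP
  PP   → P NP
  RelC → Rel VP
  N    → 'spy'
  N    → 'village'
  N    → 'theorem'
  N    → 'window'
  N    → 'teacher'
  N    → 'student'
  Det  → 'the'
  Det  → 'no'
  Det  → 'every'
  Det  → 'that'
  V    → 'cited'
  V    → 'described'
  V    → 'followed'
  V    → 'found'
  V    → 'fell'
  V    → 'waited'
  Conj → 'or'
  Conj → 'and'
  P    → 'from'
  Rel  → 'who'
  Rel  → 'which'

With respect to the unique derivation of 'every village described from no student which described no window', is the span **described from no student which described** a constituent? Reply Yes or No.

[S [NP [Det every] [N village]] [VP [VP [V described]] [PP [P from] [NP [NP [Det no] [N student]] [RelC [Rel which] [VP [V described] [NP [Det no] [N window]]]]]]]]
The smallest constituent containing 'described from no student which described' is the VP spanning 'described from no student which described no window'; no single node in the tree dominates exactly the given words.

No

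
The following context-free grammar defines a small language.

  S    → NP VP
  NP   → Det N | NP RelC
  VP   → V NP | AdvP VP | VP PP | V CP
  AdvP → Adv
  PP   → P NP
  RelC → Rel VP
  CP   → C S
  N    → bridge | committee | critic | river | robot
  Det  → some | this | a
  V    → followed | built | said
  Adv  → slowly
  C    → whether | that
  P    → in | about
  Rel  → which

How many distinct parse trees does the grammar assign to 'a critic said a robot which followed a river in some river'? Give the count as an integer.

2

The two bracketings:
[S [NP [Det a] [N critic]] [VP [V said] [NP [NP [Det a] [N robot]] [RelC [Rel which] [VP [VP [V followed] [NP [Det a] [N river]]] [PP [P in] [NP [Det some] [N river]]]]]]]]
[S [NP [Det a] [N critic]] [VP [VP [V said] [NP [NP [Det a] [N robot]] [RelC [Rel which] [VP [V followed] [NP [Det a] [N river]]]]]] [PP [P in] [NP [Det some] [N river]]]]]
The trees differ in how a recursive rule is bracketed over the same span.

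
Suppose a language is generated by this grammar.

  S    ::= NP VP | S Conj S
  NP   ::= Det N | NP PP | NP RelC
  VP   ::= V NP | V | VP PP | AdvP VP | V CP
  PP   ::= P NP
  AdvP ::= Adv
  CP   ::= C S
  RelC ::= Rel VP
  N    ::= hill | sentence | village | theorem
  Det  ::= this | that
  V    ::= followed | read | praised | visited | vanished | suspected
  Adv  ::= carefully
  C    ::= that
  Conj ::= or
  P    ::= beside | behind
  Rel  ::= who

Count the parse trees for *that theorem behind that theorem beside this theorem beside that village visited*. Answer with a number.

Two of the 5 distinct bracketings:
[S [NP [NP [Det that] [N theorem]] [PP [P behind] [NP [NP [Det that] [N theorem]] [PP [P beside] [NP [NP [Det this] [N theorem]] [PP [P beside] [NP [Det that] [N village]]]]]]]] [VP [V visited]]]
[S [NP [NP [Det that] [N theorem]] [PP [P behind] [NP [NP [NP [Det that] [N theorem]] [PP [P beside] [NP [Det this] [N theorem]]]] [PP [P beside] [NP [Det that] [N village]]]]]] [VP [V visited]]]
The trees differ in how a recursive rule is bracketed over the same span.

5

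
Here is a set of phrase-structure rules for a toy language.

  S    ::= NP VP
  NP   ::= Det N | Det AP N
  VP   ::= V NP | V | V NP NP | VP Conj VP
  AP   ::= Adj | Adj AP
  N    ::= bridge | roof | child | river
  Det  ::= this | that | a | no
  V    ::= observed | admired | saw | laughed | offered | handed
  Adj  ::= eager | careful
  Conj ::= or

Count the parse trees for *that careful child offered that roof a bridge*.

[S [NP [Det that] [AP [Adj careful]] [N child]] [VP [V offered] [NP [Det that] [N roof]] [NP [Det a] [N bridge]]]]
No rule offers an alternative attachment or grouping for any span, so this is the only derivation.

1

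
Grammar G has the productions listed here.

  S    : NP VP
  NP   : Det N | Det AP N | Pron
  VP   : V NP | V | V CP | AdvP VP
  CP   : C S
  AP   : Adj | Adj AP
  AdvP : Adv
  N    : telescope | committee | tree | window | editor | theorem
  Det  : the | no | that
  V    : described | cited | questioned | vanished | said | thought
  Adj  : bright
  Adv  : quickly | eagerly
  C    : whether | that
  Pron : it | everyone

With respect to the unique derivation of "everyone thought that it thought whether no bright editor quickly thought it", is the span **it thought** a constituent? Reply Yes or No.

No

[S [NP [Pron everyone]] [VP [V thought] [CP [C that] [S [NP [Pron it]] [VP [V thought] [CP [C whether] [S [NP [Det no] [AP [Adj bright]] [N editor]] [VP [AdvP [Adv quickly]] [VP [V thought] [NP [Pron it]]]]]]]]]]]
The smallest constituent containing 'it thought' is the S spanning 'it thought whether no bright editor quickly thought it'; no single node in the tree dominates exactly the given words.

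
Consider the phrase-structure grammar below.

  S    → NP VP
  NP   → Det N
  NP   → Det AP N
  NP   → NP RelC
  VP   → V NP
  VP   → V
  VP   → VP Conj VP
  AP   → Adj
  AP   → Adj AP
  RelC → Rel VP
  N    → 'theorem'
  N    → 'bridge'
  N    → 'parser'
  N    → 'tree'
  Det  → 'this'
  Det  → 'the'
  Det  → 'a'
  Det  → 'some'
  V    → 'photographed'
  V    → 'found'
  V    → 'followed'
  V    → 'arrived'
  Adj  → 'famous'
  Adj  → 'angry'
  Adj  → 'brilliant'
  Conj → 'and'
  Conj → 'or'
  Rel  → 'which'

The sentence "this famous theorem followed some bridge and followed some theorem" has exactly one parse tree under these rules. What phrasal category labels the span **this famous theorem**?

S
  NP
    Det: this
    AP
      Adj: famous
    N: theorem
  VP
    VP
      V: followed
      NP
        Det: some
        N: bridge
    Conj: and
    VP
      V: followed
      NP
        Det: some
        N: theorem
The span 'this famous theorem' is the NP node built by NP → Det AP N.

NP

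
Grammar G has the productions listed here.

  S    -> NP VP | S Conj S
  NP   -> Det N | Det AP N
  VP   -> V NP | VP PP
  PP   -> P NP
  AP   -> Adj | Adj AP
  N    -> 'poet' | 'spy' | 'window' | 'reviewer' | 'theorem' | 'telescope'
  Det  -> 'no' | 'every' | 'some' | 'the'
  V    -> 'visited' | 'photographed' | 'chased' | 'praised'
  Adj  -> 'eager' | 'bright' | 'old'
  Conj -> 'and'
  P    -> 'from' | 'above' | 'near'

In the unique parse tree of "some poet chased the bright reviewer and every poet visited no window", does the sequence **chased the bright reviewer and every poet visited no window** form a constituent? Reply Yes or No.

[S [S [NP [Det some] [N poet]] [VP [V chased] [NP [Det the] [AP [Adj bright]] [N reviewer]]]] [Conj and] [S [NP [Det every] [N poet]] [VP [V visited] [NP [Det no] [N window]]]]]
The smallest constituent containing 'chased the bright reviewer and every poet visited no window' is the S spanning 'some poet chased the bright reviewer and every poet visited no window'; no single node in the tree dominates exactly the given words.

No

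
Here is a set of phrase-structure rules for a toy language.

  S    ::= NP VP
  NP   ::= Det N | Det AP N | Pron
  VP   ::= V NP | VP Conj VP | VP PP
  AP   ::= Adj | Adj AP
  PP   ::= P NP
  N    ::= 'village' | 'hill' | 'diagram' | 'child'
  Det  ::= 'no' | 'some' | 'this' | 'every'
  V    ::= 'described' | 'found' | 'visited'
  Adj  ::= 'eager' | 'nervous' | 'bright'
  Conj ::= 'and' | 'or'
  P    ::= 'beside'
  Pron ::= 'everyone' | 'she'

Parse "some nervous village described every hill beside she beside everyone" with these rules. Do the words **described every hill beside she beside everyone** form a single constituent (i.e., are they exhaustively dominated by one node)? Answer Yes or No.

Yes

[S [NP [Det some] [AP [Adj nervous]] [N village]] [VP [VP [VP [V described] [NP [Det every] [N hill]]] [PP [P beside] [NP [Pron she]]]] [PP [P beside] [NP [Pron everyone]]]]]
The words 'described every hill beside she beside everyone' are exhaustively dominated by a single VP node (built by VP → VP PP), so they form a constituent.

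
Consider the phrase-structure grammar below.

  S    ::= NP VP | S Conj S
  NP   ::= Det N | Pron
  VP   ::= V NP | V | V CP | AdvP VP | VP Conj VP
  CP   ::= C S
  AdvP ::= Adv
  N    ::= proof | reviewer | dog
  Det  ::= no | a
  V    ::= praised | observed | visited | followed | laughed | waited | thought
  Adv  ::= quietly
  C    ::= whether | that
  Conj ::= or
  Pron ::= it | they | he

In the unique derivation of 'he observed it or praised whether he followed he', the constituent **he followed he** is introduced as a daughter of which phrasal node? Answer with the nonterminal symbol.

S
  NP
    Pron: he
  VP
    VP
      V: observed
      NP
        Pron: it
    Conj: or
    VP
      V: praised
      CP
        C: whether
        S
          NP
            Pron: he
          VP
            V: followed
            NP
              Pron: he
The span 'he followed he' is the S node built by S → NP VP.
Its mother is the CP built by CP → C S.

CP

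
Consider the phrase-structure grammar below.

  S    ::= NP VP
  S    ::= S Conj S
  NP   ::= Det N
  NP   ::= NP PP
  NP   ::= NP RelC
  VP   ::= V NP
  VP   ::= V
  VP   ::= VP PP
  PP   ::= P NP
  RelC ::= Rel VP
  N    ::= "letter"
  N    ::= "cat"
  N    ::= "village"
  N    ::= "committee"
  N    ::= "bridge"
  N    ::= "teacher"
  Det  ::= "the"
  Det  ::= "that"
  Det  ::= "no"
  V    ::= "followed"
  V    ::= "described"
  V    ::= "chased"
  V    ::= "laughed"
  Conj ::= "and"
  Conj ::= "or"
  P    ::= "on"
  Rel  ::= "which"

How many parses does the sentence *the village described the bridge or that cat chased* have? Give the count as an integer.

1

[S [S [NP [Det the] [N village]] [VP [V described] [NP [Det the] [N bridge]]]] [Conj or] [S [NP [Det that] [N cat]] [VP [V chased]]]]
No rule offers an alternative attachment or grouping for any span, so this is the only derivation.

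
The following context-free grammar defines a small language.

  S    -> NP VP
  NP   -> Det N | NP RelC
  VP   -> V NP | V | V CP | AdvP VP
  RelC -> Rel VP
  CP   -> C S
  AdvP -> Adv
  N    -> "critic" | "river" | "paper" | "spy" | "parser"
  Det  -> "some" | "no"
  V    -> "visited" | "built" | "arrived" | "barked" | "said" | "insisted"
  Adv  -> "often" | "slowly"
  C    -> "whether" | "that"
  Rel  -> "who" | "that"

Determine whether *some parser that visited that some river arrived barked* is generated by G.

S
  NP
    NP
      Det: some
      N: parser
    RelC
      Rel: that
      VP
        V: visited
        CP
          C: that
          S
            NP
              Det: some
              N: river
            VP
              V: arrived
  VP
    V: barked
Each bracket corresponds to one application of a listed rule, so the string is derivable from S.

Grammatical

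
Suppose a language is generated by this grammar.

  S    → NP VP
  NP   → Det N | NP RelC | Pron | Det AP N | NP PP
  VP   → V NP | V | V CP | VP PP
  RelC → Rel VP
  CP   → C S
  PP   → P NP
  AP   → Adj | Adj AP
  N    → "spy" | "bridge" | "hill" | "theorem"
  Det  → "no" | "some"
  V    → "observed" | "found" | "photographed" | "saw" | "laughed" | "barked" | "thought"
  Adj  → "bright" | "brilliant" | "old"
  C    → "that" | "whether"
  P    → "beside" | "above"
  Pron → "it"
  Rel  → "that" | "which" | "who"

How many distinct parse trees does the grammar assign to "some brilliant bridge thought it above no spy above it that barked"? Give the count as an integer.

Two of the 9 distinct bracketings:
[S [NP [Det some] [AP [Adj brilliant]] [N bridge]] [VP [V thought] [NP [NP [NP [Pron it]] [PP [P above] [NP [NP [Det no] [N spy]] [PP [P above] [NP [Pron it]]]]]] [RelC [Rel that] [VP [V barked]]]]]]
[S [NP [Det some] [AP [Adj brilliant]] [N bridge]] [VP [V thought] [NP [NP [NP [NP [Pron it]] [PP [P above] [NP [Det no] [N spy]]]] [PP [P above] [NP [Pron it]]]] [RelC [Rel that] [VP [V barked]]]]]]
The trees differ in how a recursive rule is bracketed over the same span.

9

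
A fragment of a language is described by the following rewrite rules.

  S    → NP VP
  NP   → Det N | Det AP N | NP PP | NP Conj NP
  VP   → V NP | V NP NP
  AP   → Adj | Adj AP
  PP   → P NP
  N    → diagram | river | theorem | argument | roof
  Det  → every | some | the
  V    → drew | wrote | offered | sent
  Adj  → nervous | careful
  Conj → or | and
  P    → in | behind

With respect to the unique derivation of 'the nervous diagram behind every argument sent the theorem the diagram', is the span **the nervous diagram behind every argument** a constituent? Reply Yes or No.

[S [NP [NP [Det the] [AP [Adj nervous]] [N diagram]] [PP [P behind] [NP [Det every] [N argument]]]] [VP [V sent] [NP [Det the] [N theorem]] [NP [Det the] [N diagram]]]]
The words 'the nervous diagram behind every argument' are exhaustively dominated by a single NP node (built by NP → NP PP), so they form a constituent.

Yes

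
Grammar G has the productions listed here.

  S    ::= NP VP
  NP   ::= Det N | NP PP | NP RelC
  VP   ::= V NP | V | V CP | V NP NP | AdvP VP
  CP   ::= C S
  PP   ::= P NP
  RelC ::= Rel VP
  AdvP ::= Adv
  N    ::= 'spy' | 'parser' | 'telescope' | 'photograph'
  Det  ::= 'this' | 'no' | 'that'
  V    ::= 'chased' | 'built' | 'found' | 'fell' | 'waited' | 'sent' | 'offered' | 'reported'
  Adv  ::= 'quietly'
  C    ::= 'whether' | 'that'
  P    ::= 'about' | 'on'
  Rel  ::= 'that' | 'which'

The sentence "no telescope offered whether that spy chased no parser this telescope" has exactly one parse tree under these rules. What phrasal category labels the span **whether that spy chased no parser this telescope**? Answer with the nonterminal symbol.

S
  NP
    Det: no
    N: telescope
  VP
    V: offered
    CP
      C: whether
      S
        NP
          Det: that
          N: spy
        VP
          V: chased
          NP
            Det: no
            N: parser
          NP
            Det: this
            N: telescope
The span 'whether that spy chased no parser this telescope' is the CP node built by CP → C S.

CP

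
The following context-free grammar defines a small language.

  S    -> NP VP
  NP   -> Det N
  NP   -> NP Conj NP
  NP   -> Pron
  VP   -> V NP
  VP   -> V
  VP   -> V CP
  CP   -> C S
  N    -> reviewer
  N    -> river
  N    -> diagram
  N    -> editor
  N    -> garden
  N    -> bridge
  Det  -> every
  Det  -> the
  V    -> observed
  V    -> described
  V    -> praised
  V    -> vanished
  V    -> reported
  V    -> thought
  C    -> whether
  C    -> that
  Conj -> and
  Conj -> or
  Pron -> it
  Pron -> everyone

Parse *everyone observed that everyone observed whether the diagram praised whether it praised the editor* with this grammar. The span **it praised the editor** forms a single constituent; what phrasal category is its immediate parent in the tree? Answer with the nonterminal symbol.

CP

S
  NP
    Pron: everyone
  VP
    V: observed
    CP
      C: that
      S
        NP
          Pron: everyone
        VP
          V: observed
          CP
            C: whether
            S
              NP
                Det: the
                N: diagram
              VP
                V: praised
                CP
                  C: whether
                  S
                    NP
                      Pron: it
                    VP
                      V: praised
                      NP
                        Det: the
                        N: editor
The span 'it praised the editor' is the S node built by S → NP VP.
Its mother is the CP built by CP → C S.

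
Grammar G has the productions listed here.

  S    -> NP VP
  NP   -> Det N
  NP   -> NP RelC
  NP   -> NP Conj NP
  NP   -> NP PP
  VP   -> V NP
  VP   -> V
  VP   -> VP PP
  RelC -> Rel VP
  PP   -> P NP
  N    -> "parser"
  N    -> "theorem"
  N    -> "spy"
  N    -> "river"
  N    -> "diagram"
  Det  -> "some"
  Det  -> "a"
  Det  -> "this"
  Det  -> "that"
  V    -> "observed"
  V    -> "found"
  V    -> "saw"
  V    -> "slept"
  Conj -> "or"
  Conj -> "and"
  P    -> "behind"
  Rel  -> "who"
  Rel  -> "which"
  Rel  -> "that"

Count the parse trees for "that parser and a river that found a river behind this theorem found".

7

Two of the 7 distinct bracketings:
[S [NP [NP [NP [Det that] [N parser]] [Conj and] [NP [Det a] [N river]]] [RelC [Rel that] [VP [V found] [NP [NP [Det a] [N river]] [PP [P behind] [NP [Det this] [N theorem]]]]]]] [VP [V found]]]
[S [NP [NP [NP [Det that] [N parser]] [Conj and] [NP [Det a] [N river]]] [RelC [Rel that] [VP [VP [V found] [NP [Det a] [N river]]] [PP [P behind] [NP [Det this] [N theorem]]]]]] [VP [V found]]]
The difference turns on whether NP → NP PP is used at the relevant span, versus an alternative expansion of NP.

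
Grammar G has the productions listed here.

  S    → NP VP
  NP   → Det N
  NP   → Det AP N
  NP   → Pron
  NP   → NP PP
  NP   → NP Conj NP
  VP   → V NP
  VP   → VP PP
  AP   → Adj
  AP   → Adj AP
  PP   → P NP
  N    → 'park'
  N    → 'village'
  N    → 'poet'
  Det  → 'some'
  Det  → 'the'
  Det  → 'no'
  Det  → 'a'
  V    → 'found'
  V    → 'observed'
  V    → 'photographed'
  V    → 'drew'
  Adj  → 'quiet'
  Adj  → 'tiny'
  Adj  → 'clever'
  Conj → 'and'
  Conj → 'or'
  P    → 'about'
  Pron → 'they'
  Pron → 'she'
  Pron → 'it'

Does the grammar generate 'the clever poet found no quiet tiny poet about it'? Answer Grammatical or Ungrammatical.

Grammatical

[S [NP [Det the] [AP [Adj clever]] [N poet]] [VP [V found] [NP [NP [Det no] [AP [Adj quiet] [AP [Adj tiny]]] [N poet]] [PP [P about] [NP [Pron it]]]]]]
Each bracket corresponds to one application of a listed rule, so the string is derivable from S.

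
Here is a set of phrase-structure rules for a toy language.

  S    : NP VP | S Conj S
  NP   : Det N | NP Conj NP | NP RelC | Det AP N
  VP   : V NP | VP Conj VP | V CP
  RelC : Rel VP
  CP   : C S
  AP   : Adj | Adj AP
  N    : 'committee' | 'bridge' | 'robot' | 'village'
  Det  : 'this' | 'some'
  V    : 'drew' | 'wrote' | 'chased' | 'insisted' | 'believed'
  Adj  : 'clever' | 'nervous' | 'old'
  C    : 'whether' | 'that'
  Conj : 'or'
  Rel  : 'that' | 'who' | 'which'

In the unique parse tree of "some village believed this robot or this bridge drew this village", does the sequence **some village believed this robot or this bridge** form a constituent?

No

[S [S [NP [Det some] [N village]] [VP [V believed] [NP [Det this] [N robot]]]] [Conj or] [S [NP [Det this] [N bridge]] [VP [V drew] [NP [Det this] [N village]]]]]
The smallest constituent containing 'some village believed this robot or this bridge' is the S spanning 'some village believed this robot or this bridge drew this village'; no single node in the tree dominates exactly the given words.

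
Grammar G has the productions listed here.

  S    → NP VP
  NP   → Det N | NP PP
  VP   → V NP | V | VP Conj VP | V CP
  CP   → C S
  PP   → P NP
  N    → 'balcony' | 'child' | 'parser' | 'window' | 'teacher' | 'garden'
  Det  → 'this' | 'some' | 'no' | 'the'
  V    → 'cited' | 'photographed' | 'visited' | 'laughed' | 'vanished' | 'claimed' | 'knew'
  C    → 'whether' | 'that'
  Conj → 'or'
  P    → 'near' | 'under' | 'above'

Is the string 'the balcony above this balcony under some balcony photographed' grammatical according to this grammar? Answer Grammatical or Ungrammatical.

Grammatical

[S [NP [NP [Det the] [N balcony]] [PP [P above] [NP [NP [Det this] [N balcony]] [PP [P under] [NP [Det some] [N balcony]]]]]] [VP [V photographed]]]
Every word is introduced by a lexical rule and the phrasal rules combine the resulting categories into a single S.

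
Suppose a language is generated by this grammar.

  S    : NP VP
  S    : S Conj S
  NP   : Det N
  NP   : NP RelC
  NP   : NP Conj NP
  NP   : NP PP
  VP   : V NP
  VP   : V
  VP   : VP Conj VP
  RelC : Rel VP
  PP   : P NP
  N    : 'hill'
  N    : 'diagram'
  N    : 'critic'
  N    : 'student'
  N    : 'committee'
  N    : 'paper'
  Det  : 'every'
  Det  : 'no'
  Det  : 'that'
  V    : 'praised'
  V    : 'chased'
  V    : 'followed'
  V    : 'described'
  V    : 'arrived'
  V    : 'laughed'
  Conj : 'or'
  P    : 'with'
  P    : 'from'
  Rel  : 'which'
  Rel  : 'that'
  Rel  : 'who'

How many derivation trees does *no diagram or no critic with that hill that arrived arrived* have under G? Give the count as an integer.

5

Two of the 5 distinct bracketings:
[S [NP [NP [NP [Det no] [N diagram]] [Conj or] [NP [NP [Det no] [N critic]] [PP [P with] [NP [Det that] [N hill]]]]] [RelC [Rel that] [VP [V arrived]]]] [VP [V arrived]]]
[S [NP [NP [NP [NP [Det no] [N diagram]] [Conj or] [NP [Det no] [N critic]]] [PP [P with] [NP [Det that] [N hill]]]] [RelC [Rel that] [VP [V arrived]]]] [VP [V arrived]]]
The trees differ in how a recursive rule is bracketed over the same span.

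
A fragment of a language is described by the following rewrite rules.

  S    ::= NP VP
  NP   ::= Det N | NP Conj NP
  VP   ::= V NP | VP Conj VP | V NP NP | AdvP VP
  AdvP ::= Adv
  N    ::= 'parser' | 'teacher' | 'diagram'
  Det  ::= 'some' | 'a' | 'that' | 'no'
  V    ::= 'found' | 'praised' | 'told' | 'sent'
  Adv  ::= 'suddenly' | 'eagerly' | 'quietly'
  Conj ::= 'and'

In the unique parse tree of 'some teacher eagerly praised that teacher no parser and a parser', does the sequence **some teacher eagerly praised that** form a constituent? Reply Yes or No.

No

[S [NP [Det some] [N teacher]] [VP [AdvP [Adv eagerly]] [VP [V praised] [NP [Det that] [N teacher]] [NP [NP [Det no] [N parser]] [Conj and] [NP [Det a] [N parser]]]]]]
The smallest constituent containing 'some teacher eagerly praised that' is the S spanning 'some teacher eagerly praised that teacher no parser and a parser'; no single node in the tree dominates exactly the given words.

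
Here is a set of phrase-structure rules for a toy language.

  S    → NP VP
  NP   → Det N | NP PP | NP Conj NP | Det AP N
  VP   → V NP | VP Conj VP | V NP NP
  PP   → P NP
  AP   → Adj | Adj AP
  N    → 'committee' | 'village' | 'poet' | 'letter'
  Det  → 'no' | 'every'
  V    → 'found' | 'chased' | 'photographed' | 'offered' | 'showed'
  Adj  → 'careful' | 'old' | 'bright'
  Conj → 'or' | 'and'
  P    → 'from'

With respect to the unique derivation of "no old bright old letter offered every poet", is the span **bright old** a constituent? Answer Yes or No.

Yes

[S [NP [Det no] [AP [Adj old] [AP [Adj bright] [AP [Adj old]]]] [N letter]] [VP [V offered] [NP [Det every] [N poet]]]]
The words 'bright old' are exhaustively dominated by a single AP node (built by AP → Adj AP), so they form a constituent.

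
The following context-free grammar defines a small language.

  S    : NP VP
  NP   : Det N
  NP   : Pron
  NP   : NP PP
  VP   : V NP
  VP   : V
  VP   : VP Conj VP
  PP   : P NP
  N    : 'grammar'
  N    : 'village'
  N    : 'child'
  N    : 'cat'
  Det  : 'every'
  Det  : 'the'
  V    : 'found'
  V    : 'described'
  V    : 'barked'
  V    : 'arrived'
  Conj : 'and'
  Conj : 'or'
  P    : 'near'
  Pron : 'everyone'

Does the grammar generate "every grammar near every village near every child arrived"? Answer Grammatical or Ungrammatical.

Grammatical

S
  NP
    NP
      Det: every
      N: grammar
    PP
      P: near
      NP
        NP
          Det: every
          N: village
        PP
          P: near
          NP
            Det: every
            N: child
  VP
    V: arrived
The bracketing above is licensed at every node by one of the given productions, with S at the root.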